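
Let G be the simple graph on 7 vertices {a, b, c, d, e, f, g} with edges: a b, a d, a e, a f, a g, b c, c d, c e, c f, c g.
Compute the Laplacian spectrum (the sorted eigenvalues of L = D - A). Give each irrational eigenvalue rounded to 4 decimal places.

With the vertex order [a, b, c, d, e, f, g], the degrees are [5, 2, 5, 2, 2, 2, 2], giving D = diag(5, 2, 5, 2, 2, 2, 2) and L = D - A. L is symmetric positive semidefinite, so every eigenvalue is real and nonnegative. The single zero eigenvalue shows the graph is connected. The largest eigenvalue, 7, is at most the vertex count 7. There is one zero in the spectrum, matching the 1 component.

[0, 2, 2, 2, 2, 5, 7]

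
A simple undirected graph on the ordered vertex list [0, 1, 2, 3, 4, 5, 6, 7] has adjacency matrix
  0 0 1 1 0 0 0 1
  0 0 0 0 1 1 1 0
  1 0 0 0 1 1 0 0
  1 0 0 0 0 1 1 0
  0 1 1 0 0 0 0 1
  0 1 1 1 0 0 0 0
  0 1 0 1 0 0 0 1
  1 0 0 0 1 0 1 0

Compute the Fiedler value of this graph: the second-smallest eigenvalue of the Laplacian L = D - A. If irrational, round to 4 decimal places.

2

Reading degrees in the order [0, 1, 2, 3, 4, 5, 6, 7] gives [3, 3, 3, 3, 3, 3, 3, 3]; set D = diag(3, 3, 3, 3, 3, 3, 3, 3) and form L = D - A. The smallest Laplacian eigenvalue is always 0. The next one, lambda_2 = 2, measures how hard the graph is to disconnect: larger values mean better connectivity. There is one zero in the spectrum, matching the 1 component.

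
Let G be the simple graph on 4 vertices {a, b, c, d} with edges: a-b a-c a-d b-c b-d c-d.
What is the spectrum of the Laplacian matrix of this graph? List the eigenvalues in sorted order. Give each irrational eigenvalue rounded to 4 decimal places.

[0, 4, 4, 4]

With the vertex order [a, b, c, d], the degrees are [3, 3, 3, 3], giving D = diag(3, 3, 3, 3) and L = D - A. Diagonalising L (or applying a numerical eigensolver to the 4x4 matrix) gives the spectrum above. The single zero eigenvalue shows the graph is connected. The eigenvalues sum to 12, which equals trace(L) = 2|E|.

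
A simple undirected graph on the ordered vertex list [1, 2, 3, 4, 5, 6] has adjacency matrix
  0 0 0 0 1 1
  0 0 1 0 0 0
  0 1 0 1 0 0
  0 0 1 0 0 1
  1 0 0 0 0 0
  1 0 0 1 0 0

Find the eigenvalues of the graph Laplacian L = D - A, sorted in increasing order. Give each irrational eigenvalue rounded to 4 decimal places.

Reading degrees in the order [1, 2, 3, 4, 5, 6] gives [2, 1, 2, 2, 1, 2]; set D = diag(2, 1, 2, 2, 1, 2) and form L = D - A. Since every row of L sums to 0, the all-ones vector is in the kernel and 0 is an eigenvalue. The largest eigenvalue, 3.7321, is at most the vertex count 6. There is one zero in the spectrum, matching the 1 component.

[0, 0.2679, 1, 2, 3, 3.7321]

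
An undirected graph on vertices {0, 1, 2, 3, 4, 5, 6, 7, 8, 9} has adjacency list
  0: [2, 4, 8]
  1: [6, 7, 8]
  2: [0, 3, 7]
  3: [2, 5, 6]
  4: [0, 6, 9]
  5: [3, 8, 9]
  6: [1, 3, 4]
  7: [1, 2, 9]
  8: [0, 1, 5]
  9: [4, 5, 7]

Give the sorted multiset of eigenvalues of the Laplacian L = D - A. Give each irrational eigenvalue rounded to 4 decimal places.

Each diagonal entry of L is the vertex degree and each off-diagonal entry is -1 where an edge is present, 0 otherwise; in the order [0, 1, 2, 3, 4, 5, 6, 7, 8, 9] the diagonal is [3, 3, 3, 3, 3, 3, 3, 3, 3, 3]. L is symmetric positive semidefinite, so every eigenvalue is real and nonnegative. The eigenvalues sum to 30, which equals trace(L) = 2|E|.

[0, 2, 2, 2, 2, 2, 5, 5, 5, 5]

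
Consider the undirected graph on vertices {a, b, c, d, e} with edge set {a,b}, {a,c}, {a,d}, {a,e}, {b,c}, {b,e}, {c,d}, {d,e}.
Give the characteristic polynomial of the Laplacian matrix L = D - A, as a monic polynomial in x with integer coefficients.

x^5 - 16x^4 + 94x^3 - 240x^2 + 225x

Reading degrees in the order [a, b, c, d, e] gives [4, 3, 3, 3, 3]; set D = diag(4, 3, 3, 3, 3) and form L = D - A. L has integer entries, so p(x) = det(xI - L) has integer coefficients. Expanding the determinant yields x^5 - 16x^4 + 94x^3 - 240x^2 + 225x. The constant term is 0 because L is singular (the all-ones vector lies in its kernel). The largest eigenvalue, 5, is at most the vertex count 5.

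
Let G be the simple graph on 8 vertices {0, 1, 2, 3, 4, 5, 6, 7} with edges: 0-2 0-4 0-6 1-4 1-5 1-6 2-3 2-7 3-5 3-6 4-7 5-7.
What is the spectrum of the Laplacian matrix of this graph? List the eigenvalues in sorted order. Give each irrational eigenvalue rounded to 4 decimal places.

[0, 2, 2, 2, 4, 4, 4, 6]

With the vertex order [0, 1, 2, 3, 4, 5, 6, 7], the degrees are [3, 3, 3, 3, 3, 3, 3, 3], giving D = diag(3, 3, 3, 3, 3, 3, 3, 3) and L = D - A. Diagonalising L (or applying a numerical eigensolver to the 8x8 matrix) gives the spectrum above. The single zero eigenvalue shows the graph is connected. There is one zero in the spectrum, matching the 1 component.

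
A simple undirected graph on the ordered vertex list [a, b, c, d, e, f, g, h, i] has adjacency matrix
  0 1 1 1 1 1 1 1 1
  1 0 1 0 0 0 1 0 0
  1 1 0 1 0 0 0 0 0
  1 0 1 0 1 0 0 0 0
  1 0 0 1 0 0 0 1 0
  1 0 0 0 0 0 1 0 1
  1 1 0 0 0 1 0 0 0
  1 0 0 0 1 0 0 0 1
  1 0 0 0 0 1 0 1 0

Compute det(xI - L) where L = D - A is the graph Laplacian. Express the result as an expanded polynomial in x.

Each diagonal entry of L is the vertex degree and each off-diagonal entry is -1 where an edge is present, 0 otherwise; in the order [a, b, c, d, e, f, g, h, i] the diagonal is [8, 3, 3, 3, 3, 3, 3, 3, 3]. L has integer entries, so p(x) = det(xI - L) has integer coefficients. Expanding the determinant yields x^9 - 32x^8 + 428x^7 - 3136x^6 + 13786x^5 - 37232x^4 + 60276x^3 - 53424x^2 + 19845x. The coefficient of x^8 equals -trace(L) = -32, matching the sum of degrees. The eigenvalues sum to 32, which equals trace(L) = 2|E|.

x^9 - 32x^8 + 428x^7 - 3136x^6 + 13786x^5 - 37232x^4 + 60276x^3 - 53424x^2 + 19845x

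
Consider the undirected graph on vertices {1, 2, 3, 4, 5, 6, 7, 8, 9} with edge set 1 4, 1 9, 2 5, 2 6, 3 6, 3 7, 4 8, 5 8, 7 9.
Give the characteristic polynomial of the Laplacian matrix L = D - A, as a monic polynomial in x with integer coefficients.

Reading degrees in the order [1, 2, 3, 4, 5, 6, 7, 8, 9] gives [2, 2, 2, 2, 2, 2, 2, 2, 2]; set D = diag(2, 2, 2, 2, 2, 2, 2, 2, 2) and form L = D - A. L has integer entries, so p(x) = det(xI - L) has integer coefficients. Expanding the determinant yields x^9 - 18x^8 + 135x^7 - 546x^6 + 1287x^5 - 1782x^4 + 1386x^3 - 540x^2 + 81x. The coefficient of x^8 equals -trace(L) = -18, matching the sum of degrees. The largest eigenvalue, 3.8794, is at most the vertex count 9.

x^9 - 18x^8 + 135x^7 - 546x^6 + 1287x^5 - 1782x^4 + 1386x^3 - 540x^2 + 81x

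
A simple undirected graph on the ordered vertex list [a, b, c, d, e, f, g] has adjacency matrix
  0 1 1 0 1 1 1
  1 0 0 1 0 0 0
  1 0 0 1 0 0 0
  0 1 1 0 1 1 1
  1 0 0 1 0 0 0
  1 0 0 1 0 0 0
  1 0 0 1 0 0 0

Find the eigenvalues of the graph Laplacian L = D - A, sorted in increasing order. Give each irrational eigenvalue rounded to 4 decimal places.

[0, 2, 2, 2, 2, 5, 7]

Each diagonal entry of L is the vertex degree and each off-diagonal entry is -1 where an edge is present, 0 otherwise; in the order [a, b, c, d, e, f, g] the diagonal is [5, 2, 2, 5, 2, 2, 2]. Diagonalising L (or applying a numerical eigensolver to the 7x7 matrix) gives the spectrum above. The single zero eigenvalue shows the graph is connected. The eigenvalues sum to 20, which equals trace(L) = 2|E|.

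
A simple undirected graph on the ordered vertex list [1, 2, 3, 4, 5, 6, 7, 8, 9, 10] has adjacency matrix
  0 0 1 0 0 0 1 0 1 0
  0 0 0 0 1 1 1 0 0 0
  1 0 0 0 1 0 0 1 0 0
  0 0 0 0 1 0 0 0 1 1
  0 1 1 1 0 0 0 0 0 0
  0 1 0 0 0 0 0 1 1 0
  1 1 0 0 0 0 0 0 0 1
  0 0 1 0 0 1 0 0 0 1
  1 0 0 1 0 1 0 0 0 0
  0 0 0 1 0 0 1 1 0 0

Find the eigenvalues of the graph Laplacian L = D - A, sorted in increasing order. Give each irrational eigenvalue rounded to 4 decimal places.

With the vertex order [1, 2, 3, 4, 5, 6, 7, 8, 9, 10], the degrees are [3, 3, 3, 3, 3, 3, 3, 3, 3, 3], giving D = diag(3, 3, 3, 3, 3, 3, 3, 3, 3, 3) and L = D - A. Since every row of L sums to 0, the all-ones vector is in the kernel and 0 is an eigenvalue. The eigenvalues sum to 30, which equals trace(L) = 2|E|.

[0, 2, 2, 2, 2, 2, 5, 5, 5, 5]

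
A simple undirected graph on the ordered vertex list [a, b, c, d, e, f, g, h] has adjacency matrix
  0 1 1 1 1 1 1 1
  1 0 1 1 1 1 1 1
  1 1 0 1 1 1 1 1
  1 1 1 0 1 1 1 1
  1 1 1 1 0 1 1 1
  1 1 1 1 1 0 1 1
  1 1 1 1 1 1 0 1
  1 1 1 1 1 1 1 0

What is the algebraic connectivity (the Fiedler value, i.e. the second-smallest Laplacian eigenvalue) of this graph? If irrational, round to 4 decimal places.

With the vertex order [a, b, c, d, e, f, g, h], the degrees are [7, 7, 7, 7, 7, 7, 7, 7], giving D = diag(7, 7, 7, 7, 7, 7, 7, 7) and L = D - A. The smallest Laplacian eigenvalue is always 0. The next one, lambda_2 = 8, measures how hard the graph is to disconnect: larger values mean better connectivity. The eigenvalues sum to 56, which equals trace(L) = 2|E|.

8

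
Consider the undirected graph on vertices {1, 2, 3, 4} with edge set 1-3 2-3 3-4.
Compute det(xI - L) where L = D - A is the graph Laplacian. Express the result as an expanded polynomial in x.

x^4 - 6x^3 + 9x^2 - 4x

Each diagonal entry of L is the vertex degree and each off-diagonal entry is -1 where an edge is present, 0 otherwise; in the order [1, 2, 3, 4] the diagonal is [1, 1, 3, 1]. The eigenvalues of L are [0, 1, 1, 4]; the characteristic polynomial is the product of (x - lambda_i), which multiplies out to x^4 - 6x^3 + 9x^2 - 4x. Since p(0) = det(-L) = 0, x divides p(x).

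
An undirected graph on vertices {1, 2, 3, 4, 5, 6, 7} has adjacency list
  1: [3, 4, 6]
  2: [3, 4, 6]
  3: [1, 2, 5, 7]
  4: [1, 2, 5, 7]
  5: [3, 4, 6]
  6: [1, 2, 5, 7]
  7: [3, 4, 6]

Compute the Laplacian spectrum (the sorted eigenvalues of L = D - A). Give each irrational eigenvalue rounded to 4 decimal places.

Reading degrees in the order [1, 2, 3, 4, 5, 6, 7] gives [3, 3, 4, 4, 3, 4, 3]; set D = diag(3, 3, 4, 4, 3, 4, 3) and form L = D - A. Since every row of L sums to 0, the all-ones vector is in the kernel and 0 is an eigenvalue. The single zero eigenvalue shows the graph is connected. The eigenvalues sum to 24, which equals trace(L) = 2|E|.

[0, 3, 3, 3, 4, 4, 7]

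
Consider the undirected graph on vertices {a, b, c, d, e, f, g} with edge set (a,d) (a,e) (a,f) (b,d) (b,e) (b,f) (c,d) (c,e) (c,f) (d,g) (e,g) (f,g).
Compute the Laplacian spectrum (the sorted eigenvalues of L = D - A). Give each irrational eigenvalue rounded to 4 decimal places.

[0, 3, 3, 3, 4, 4, 7]

Each diagonal entry of L is the vertex degree and each off-diagonal entry is -1 where an edge is present, 0 otherwise; in the order [a, b, c, d, e, f, g] the diagonal is [3, 3, 3, 4, 4, 4, 3]. L is symmetric positive semidefinite, so every eigenvalue is real and nonnegative. The single zero eigenvalue shows the graph is connected. The eigenvalues sum to 24, which equals trace(L) = 2|E|. The largest eigenvalue, 7, is at most the vertex count 7.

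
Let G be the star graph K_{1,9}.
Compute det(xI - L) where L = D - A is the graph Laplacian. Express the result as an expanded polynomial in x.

The graph has 10 vertices and degree multiset [9, 1, 1, 1, 1, 1, 1, 1, 1, 1]; D is the diagonal matrix of degrees and L = D - A. Computing det(xI - L) by cofactor expansion (or equivalently via sum-over-permutations) gives x^10 - 18x^9 + 108x^8 - 336x^7 + 630x^6 - 756x^5 + 588x^4 - 288x^3 + 81x^2 - 10x. The constant term is 0 because L is singular (the all-ones vector lies in its kernel).

x^10 - 18x^9 + 108x^8 - 336x^7 + 630x^6 - 756x^5 + 588x^4 - 288x^3 + 81x^2 - 10x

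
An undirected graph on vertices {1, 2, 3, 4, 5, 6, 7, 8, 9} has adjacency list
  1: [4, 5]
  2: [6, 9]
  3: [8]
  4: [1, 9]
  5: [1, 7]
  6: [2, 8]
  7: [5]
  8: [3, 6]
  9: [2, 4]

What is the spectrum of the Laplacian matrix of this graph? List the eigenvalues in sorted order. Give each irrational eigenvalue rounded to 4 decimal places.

[0, 0.1206, 0.4679, 1, 1.6527, 2.3473, 3, 3.5321, 3.8794]

Reading degrees in the order [1, 2, 3, 4, 5, 6, 7, 8, 9] gives [2, 2, 1, 2, 2, 2, 1, 2, 2]; set D = diag(2, 2, 1, 2, 2, 2, 1, 2, 2) and form L = D - A. L is symmetric positive semidefinite, so every eigenvalue is real and nonnegative. The single zero eigenvalue shows the graph is connected.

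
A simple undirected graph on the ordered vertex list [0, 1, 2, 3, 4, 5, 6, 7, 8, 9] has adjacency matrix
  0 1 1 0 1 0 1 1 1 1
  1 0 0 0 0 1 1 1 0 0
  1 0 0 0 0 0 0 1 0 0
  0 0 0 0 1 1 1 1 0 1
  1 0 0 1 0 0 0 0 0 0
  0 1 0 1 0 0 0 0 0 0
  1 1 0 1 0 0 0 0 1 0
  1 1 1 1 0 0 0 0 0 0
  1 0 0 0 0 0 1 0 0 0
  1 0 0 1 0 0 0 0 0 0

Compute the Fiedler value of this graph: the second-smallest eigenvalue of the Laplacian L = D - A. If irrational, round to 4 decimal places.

Reading degrees in the order [0, 1, 2, 3, 4, 5, 6, 7, 8, 9] gives [7, 4, 2, 5, 2, 2, 4, 4, 2, 2]; set D = diag(7, 4, 2, 5, 2, 2, 4, 4, 2, 2) and form L = D - A. The smallest Laplacian eigenvalue is always 0. The next one, lambda_2 = 1.4894, measures how hard the graph is to disconnect: larger values mean better connectivity. By the matrix-tree theorem the graph has (1/10) * product of the nonzero eigenvalues = 2912 spanning trees.

1.4894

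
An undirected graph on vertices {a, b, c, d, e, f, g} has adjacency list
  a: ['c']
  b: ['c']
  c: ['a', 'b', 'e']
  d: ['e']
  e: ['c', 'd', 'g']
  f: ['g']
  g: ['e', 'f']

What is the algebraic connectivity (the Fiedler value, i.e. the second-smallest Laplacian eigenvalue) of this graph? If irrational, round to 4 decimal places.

Each diagonal entry of L is the vertex degree and each off-diagonal entry is -1 where an edge is present, 0 otherwise; in the order [a, b, c, d, e, f, g] the diagonal is [1, 1, 3, 1, 3, 1, 2]. The smallest Laplacian eigenvalue is always 0. The next one, lambda_2 = 0.3217, measures how hard the graph is to disconnect: larger values mean better connectivity.

0.3217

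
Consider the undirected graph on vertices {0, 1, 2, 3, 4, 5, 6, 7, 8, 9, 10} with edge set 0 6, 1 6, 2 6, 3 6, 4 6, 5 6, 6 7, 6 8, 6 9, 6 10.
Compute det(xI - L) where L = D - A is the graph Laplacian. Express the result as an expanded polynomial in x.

x^11 - 20x^10 + 135x^9 - 480x^8 + 1050x^7 - 1512x^6 + 1470x^5 - 960x^4 + 405x^3 - 100x^2 + 11x

Reading degrees in the order [0, 1, 2, 3, 4, 5, 6, 7, 8, 9, 10] gives [1, 1, 1, 1, 1, 1, 10, 1, 1, 1, 1]; set D = diag(1, 1, 1, 1, 1, 1, 10, 1, 1, 1, 1) and form L = D - A. L has integer entries, so p(x) = det(xI - L) has integer coefficients. Expanding the determinant yields x^11 - 20x^10 + 135x^9 - 480x^8 + 1050x^7 - 1512x^6 + 1470x^5 - 960x^4 + 405x^3 - 100x^2 + 11x. The constant term is 0 because L is singular (the all-ones vector lies in its kernel). By the matrix-tree theorem the graph has (1/11) * product of the nonzero eigenvalues = 1 spanning tree. The eigenvalues sum to 20, which equals trace(L) = 2|E|.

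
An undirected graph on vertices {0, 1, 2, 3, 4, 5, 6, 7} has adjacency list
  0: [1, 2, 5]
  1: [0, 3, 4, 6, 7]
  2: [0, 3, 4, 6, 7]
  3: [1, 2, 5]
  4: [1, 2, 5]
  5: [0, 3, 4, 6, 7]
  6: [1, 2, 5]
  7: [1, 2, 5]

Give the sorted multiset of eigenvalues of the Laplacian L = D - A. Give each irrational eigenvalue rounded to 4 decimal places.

With the vertex order [0, 1, 2, 3, 4, 5, 6, 7], the degrees are [3, 5, 5, 3, 3, 5, 3, 3], giving D = diag(3, 5, 5, 3, 3, 5, 3, 3) and L = D - A. Since every row of L sums to 0, the all-ones vector is in the kernel and 0 is an eigenvalue. The single zero eigenvalue shows the graph is connected.

[0, 3, 3, 3, 3, 5, 5, 8]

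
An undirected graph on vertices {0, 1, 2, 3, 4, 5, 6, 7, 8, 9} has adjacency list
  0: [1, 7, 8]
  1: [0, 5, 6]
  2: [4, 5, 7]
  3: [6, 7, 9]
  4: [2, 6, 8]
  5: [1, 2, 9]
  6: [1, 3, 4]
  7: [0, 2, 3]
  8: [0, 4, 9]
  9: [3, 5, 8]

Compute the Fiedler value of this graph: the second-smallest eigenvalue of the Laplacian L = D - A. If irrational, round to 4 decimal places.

2

With the vertex order [0, 1, 2, 3, 4, 5, 6, 7, 8, 9], the degrees are [3, 3, 3, 3, 3, 3, 3, 3, 3, 3], giving D = diag(3, 3, 3, 3, 3, 3, 3, 3, 3, 3) and L = D - A. The sorted Laplacian eigenvalues are [0, 2, 2, 2, 2, 2, 5, 5, 5, 5]; the algebraic connectivity is the second entry, 2. The eigenvalues sum to 30, which equals trace(L) = 2|E|.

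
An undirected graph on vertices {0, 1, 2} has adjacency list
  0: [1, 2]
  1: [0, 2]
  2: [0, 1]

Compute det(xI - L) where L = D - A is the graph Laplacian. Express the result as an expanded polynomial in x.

x^3 - 6x^2 + 9x

Each diagonal entry of L is the vertex degree and each off-diagonal entry is -1 where an edge is present, 0 otherwise; in the order [0, 1, 2] the diagonal is [2, 2, 2]. The eigenvalues of L are [0, 3, 3]; the characteristic polynomial is the product of (x - lambda_i), which multiplies out to x^3 - 6x^2 + 9x. Since p(0) = det(-L) = 0, x divides p(x).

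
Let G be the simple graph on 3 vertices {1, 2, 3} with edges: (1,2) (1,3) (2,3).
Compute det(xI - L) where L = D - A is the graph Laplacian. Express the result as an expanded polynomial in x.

x^3 - 6x^2 + 9x

Each diagonal entry of L is the vertex degree and each off-diagonal entry is -1 where an edge is present, 0 otherwise; in the order [1, 2, 3] the diagonal is [2, 2, 2]. Computing det(xI - L) by cofactor expansion (or equivalently via sum-over-permutations) gives x^3 - 6x^2 + 9x. The coefficient of x^2 equals -trace(L) = -6, matching the sum of degrees. By the matrix-tree theorem the graph has (1/3) * product of the nonzero eigenvalues = 3 spanning trees.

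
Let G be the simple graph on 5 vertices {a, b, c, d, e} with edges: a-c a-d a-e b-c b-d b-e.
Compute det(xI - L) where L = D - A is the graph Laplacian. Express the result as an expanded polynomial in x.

Each diagonal entry of L is the vertex degree and each off-diagonal entry is -1 where an edge is present, 0 otherwise; in the order [a, b, c, d, e] the diagonal is [3, 3, 2, 2, 2]. L has integer entries, so p(x) = det(xI - L) has integer coefficients. Expanding the determinant yields x^5 - 12x^4 + 51x^3 - 92x^2 + 60x. The coefficient of x^4 equals -trace(L) = -12, matching the sum of degrees. By the matrix-tree theorem the graph has (1/5) * product of the nonzero eigenvalues = 12 spanning trees.

x^5 - 12x^4 + 51x^3 - 92x^2 + 60x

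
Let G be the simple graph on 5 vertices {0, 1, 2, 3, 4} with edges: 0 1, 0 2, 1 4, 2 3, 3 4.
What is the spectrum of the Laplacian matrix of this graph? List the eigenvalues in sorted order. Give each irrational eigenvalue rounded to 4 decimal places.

[0, 1.3820, 1.3820, 3.6180, 3.6180]

Each diagonal entry of L is the vertex degree and each off-diagonal entry is -1 where an edge is present, 0 otherwise; in the order [0, 1, 2, 3, 4] the diagonal is [2, 2, 2, 2, 2]. The multiplicity of 0 as a Laplacian eigenvalue equals the number of connected components. There is one zero in the spectrum, matching the 1 component. By the matrix-tree theorem the graph has (1/5) * product of the nonzero eigenvalues = 5 spanning trees.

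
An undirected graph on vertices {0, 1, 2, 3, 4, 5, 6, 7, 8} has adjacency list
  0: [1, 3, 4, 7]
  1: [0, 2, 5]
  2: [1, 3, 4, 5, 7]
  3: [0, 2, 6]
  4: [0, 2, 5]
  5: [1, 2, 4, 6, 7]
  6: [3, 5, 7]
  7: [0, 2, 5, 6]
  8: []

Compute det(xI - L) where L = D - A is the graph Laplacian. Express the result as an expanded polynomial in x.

x^9 - 30x^8 + 376x^7 - 2552x^6 + 10133x^5 - 23546x^4 + 29658x^3 - 15624x^2

Reading degrees in the order [0, 1, 2, 3, 4, 5, 6, 7, 8] gives [4, 3, 5, 3, 3, 5, 3, 4, 0]; set D = diag(4, 3, 5, 3, 3, 5, 3, 4, 0) and form L = D - A. Computing det(xI - L) by cofactor expansion (or equivalently via sum-over-permutations) gives x^9 - 30x^8 + 376x^7 - 2552x^6 + 10133x^5 - 23546x^4 + 29658x^3 - 15624x^2. Since p(0) = det(-L) = 0, x divides p(x). The eigenvalues sum to 30, which equals trace(L) = 2|E|.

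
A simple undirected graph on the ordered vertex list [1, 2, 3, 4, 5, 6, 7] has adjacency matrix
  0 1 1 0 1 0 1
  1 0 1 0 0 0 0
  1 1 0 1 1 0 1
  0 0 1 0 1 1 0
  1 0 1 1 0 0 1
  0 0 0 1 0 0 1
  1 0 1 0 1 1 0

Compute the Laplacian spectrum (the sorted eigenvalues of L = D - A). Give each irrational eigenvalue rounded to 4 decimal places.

Each diagonal entry of L is the vertex degree and each off-diagonal entry is -1 where an edge is present, 0 otherwise; in the order [1, 2, 3, 4, 5, 6, 7] the diagonal is [4, 2, 5, 3, 4, 2, 4]. Diagonalising L (or applying a numerical eigensolver to the 7x7 matrix) gives the spectrum above. The single zero eigenvalue shows the graph is connected. The largest eigenvalue, 6.2039, is at most the vertex count 7. There is one zero in the spectrum, matching the 1 component.

[0, 1.3749, 2.5858, 3.1707, 5.2505, 5.4142, 6.2039]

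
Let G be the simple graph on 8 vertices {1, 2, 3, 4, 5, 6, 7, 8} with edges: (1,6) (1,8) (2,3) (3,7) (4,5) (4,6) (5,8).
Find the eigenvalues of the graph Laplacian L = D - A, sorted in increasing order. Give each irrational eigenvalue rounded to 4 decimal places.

Each diagonal entry of L is the vertex degree and each off-diagonal entry is -1 where an edge is present, 0 otherwise; in the order [1, 2, 3, 4, 5, 6, 7, 8] the diagonal is [2, 1, 2, 2, 2, 2, 1, 2]. Diagonalising L (or applying a numerical eigensolver to the 8x8 matrix) gives the spectrum above. The 2 zero eigenvalues correspond to the 2 connected components. There are 2 zeros in the spectrum, matching the 2 components.

[0, 0, 1, 1.3820, 1.3820, 3, 3.6180, 3.6180]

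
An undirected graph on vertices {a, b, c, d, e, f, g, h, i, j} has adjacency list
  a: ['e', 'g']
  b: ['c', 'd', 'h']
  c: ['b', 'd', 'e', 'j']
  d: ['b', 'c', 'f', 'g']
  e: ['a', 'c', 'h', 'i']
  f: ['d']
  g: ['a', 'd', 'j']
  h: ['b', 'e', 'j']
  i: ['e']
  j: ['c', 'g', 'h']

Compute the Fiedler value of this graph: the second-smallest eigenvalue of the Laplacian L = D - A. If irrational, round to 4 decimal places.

Each diagonal entry of L is the vertex degree and each off-diagonal entry is -1 where an edge is present, 0 otherwise; in the order [a, b, c, d, e, f, g, h, i, j] the diagonal is [2, 3, 4, 4, 4, 1, 3, 3, 1, 3]. The smallest Laplacian eigenvalue is always 0. The next one, lambda_2 = 0.6264, measures how hard the graph is to disconnect: larger values mean better connectivity. The eigenvalues sum to 28, which equals trace(L) = 2|E|.

0.6264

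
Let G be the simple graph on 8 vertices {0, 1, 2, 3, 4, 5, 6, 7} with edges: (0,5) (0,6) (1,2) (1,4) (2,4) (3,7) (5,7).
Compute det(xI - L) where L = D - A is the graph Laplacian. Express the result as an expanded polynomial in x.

Reading degrees in the order [0, 1, 2, 3, 4, 5, 6, 7] gives [2, 2, 2, 1, 2, 2, 1, 2]; set D = diag(2, 2, 2, 1, 2, 2, 1, 2) and form L = D - A. L has integer entries, so p(x) = det(xI - L) has integer coefficients. Expanding the determinant yields x^8 - 14x^7 + 78x^6 - 218x^5 + 314x^4 - 210x^3 + 45x^2. The coefficient of x^7 equals -trace(L) = -14, matching the sum of degrees. The eigenvalues sum to 14, which equals trace(L) = 2|E|. The largest eigenvalue, 3.6180, is at most the vertex count 8.

x^8 - 14x^7 + 78x^6 - 218x^5 + 314x^4 - 210x^3 + 45x^2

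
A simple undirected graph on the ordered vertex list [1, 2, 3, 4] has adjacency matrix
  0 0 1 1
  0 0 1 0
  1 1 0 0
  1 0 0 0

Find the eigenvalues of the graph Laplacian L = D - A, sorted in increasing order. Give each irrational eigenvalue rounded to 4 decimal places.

[0, 0.5858, 2, 3.4142]

Reading degrees in the order [1, 2, 3, 4] gives [2, 1, 2, 1]; set D = diag(2, 1, 2, 1) and form L = D - A. L is symmetric positive semidefinite, so every eigenvalue is real and nonnegative. The eigenvalues sum to 6, which equals trace(L) = 2|E|.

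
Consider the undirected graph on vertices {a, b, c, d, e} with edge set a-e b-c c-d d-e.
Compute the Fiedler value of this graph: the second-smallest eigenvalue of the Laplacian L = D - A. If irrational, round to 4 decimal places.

0.3820

With the vertex order [a, b, c, d, e], the degrees are [1, 1, 2, 2, 2], giving D = diag(1, 1, 2, 2, 2) and L = D - A. The sorted Laplacian eigenvalues are [0, 0.3820, 1.3820, 2.6180, 3.6180]; the algebraic connectivity is the second entry, 0.3820. The eigenvalues sum to 8, which equals trace(L) = 2|E|.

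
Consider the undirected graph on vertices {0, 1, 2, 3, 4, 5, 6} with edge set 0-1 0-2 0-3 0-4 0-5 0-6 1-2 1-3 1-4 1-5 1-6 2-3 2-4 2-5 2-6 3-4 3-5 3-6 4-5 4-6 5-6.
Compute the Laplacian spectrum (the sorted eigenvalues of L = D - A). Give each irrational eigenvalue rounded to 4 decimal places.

[0, 7, 7, 7, 7, 7, 7]

Each diagonal entry of L is the vertex degree and each off-diagonal entry is -1 where an edge is present, 0 otherwise; in the order [0, 1, 2, 3, 4, 5, 6] the diagonal is [6, 6, 6, 6, 6, 6, 6]. L is symmetric positive semidefinite, so every eigenvalue is real and nonnegative. The largest eigenvalue, 7, is at most the vertex count 7. By the matrix-tree theorem the graph has (1/7) * product of the nonzero eigenvalues = 16807 spanning trees.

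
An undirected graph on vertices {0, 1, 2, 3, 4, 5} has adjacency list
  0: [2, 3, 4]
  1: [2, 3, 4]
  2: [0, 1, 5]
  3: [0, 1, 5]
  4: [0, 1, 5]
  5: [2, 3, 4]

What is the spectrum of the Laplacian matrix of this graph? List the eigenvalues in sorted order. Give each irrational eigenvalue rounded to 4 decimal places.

[0, 3, 3, 3, 3, 6]

Reading degrees in the order [0, 1, 2, 3, 4, 5] gives [3, 3, 3, 3, 3, 3]; set D = diag(3, 3, 3, 3, 3, 3) and form L = D - A. The multiplicity of 0 as a Laplacian eigenvalue equals the number of connected components.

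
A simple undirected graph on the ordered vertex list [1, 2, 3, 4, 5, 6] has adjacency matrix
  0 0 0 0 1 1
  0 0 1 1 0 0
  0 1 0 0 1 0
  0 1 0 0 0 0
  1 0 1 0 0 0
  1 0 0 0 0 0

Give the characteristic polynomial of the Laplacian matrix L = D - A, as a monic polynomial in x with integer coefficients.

With the vertex order [1, 2, 3, 4, 5, 6], the degrees are [2, 2, 2, 1, 2, 1], giving D = diag(2, 2, 2, 1, 2, 1) and L = D - A. L has integer entries, so p(x) = det(xI - L) has integer coefficients. Expanding the determinant yields x^6 - 10x^5 + 36x^4 - 56x^3 + 35x^2 - 6x. The constant term is 0 because L is singular (the all-ones vector lies in its kernel). The eigenvalues sum to 10, which equals trace(L) = 2|E|.

x^6 - 10x^5 + 36x^4 - 56x^3 + 35x^2 - 6x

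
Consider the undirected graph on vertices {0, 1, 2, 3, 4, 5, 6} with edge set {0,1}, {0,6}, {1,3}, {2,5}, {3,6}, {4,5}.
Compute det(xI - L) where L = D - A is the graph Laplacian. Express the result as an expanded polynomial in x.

x^7 - 12x^6 + 55x^5 - 120x^4 + 124x^3 - 48x^2

Reading degrees in the order [0, 1, 2, 3, 4, 5, 6] gives [2, 2, 1, 2, 1, 2, 2]; set D = diag(2, 2, 1, 2, 1, 2, 2) and form L = D - A. L has integer entries, so p(x) = det(xI - L) has integer coefficients. Expanding the determinant yields x^7 - 12x^6 + 55x^5 - 120x^4 + 124x^3 - 48x^2. The constant term is 0 because L is singular (the all-ones vector lies in its kernel). There are 2 zeros in the spectrum, matching the 2 components. The largest eigenvalue, 4, is at most the vertex count 7.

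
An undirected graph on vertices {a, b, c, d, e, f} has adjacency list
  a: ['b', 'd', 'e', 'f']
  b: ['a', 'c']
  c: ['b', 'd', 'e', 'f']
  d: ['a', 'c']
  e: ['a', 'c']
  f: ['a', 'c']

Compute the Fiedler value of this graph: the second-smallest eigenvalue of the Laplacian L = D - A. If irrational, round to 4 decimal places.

Reading degrees in the order [a, b, c, d, e, f] gives [4, 2, 4, 2, 2, 2]; set D = diag(4, 2, 4, 2, 2, 2) and form L = D - A. Computing the eigenvalues of L and sorting gives [0, 2, 2, 2, 4, 6]. The Fiedler value lambda_2 = 2 is strictly positive, so the graph is connected.

2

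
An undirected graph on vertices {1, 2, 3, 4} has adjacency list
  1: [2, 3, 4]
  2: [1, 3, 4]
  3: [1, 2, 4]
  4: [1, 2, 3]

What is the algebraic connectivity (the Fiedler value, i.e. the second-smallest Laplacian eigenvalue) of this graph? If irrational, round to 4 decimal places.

With the vertex order [1, 2, 3, 4], the degrees are [3, 3, 3, 3], giving D = diag(3, 3, 3, 3) and L = D - A. The sorted Laplacian eigenvalues are [0, 4, 4, 4]; the algebraic connectivity is the second entry, 4.

4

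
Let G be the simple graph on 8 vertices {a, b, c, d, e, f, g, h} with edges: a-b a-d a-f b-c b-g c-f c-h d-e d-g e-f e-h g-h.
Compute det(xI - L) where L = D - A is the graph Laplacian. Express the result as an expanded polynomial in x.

x^8 - 24x^7 + 240x^6 - 1296x^5 + 4080x^4 - 7488x^3 + 7424x^2 - 3072x

Reading degrees in the order [a, b, c, d, e, f, g, h] gives [3, 3, 3, 3, 3, 3, 3, 3]; set D = diag(3, 3, 3, 3, 3, 3, 3, 3) and form L = D - A. L has integer entries, so p(x) = det(xI - L) has integer coefficients. Expanding the determinant yields x^8 - 24x^7 + 240x^6 - 1296x^5 + 4080x^4 - 7488x^3 + 7424x^2 - 3072x. Since p(0) = det(-L) = 0, x divides p(x). By the matrix-tree theorem the graph has (1/8) * product of the nonzero eigenvalues = 384 spanning trees.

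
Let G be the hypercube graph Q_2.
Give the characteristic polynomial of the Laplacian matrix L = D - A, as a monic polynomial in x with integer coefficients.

x^4 - 8x^3 + 20x^2 - 16x

The graph has 4 vertices and degree multiset [2, 2, 2, 2]; D is the diagonal matrix of degrees and L = D - A. The eigenvalues of L are [0, 2, 2, 4]; the characteristic polynomial is the product of (x - lambda_i), which multiplies out to x^4 - 8x^3 + 20x^2 - 16x. The constant term is 0 because L is singular (the all-ones vector lies in its kernel). The largest eigenvalue, 4, is at most the vertex count 4.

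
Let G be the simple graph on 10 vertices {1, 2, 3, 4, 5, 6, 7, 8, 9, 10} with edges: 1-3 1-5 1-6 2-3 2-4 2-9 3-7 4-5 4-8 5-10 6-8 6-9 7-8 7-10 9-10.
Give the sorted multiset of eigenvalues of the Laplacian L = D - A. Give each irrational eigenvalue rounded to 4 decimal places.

[0, 2, 2, 2, 2, 2, 5, 5, 5, 5]

With the vertex order [1, 2, 3, 4, 5, 6, 7, 8, 9, 10], the degrees are [3, 3, 3, 3, 3, 3, 3, 3, 3, 3], giving D = diag(3, 3, 3, 3, 3, 3, 3, 3, 3, 3) and L = D - A. L is symmetric positive semidefinite, so every eigenvalue is real and nonnegative. The single zero eigenvalue shows the graph is connected. The largest eigenvalue, 5, is at most the vertex count 10.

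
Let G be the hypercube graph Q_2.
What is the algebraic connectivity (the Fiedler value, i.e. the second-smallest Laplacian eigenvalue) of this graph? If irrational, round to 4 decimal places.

2

The graph has 4 vertices and degree multiset [2, 2, 2, 2]; D is the diagonal matrix of degrees and L = D - A. The sorted Laplacian eigenvalues are [0, 2, 2, 4]; the algebraic connectivity is the second entry, 2. By the matrix-tree theorem the graph has (1/4) * product of the nonzero eigenvalues = 4 spanning trees. There is one zero in the spectrum, matching the 1 component.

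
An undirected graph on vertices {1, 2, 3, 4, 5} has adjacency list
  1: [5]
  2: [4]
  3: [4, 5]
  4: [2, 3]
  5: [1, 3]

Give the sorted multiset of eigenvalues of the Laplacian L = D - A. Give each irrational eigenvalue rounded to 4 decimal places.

With the vertex order [1, 2, 3, 4, 5], the degrees are [1, 1, 2, 2, 2], giving D = diag(1, 1, 2, 2, 2) and L = D - A. The multiplicity of 0 as a Laplacian eigenvalue equals the number of connected components. The single zero eigenvalue shows the graph is connected. By the matrix-tree theorem the graph has (1/5) * product of the nonzero eigenvalues = 1 spanning tree.

[0, 0.3820, 1.3820, 2.6180, 3.6180]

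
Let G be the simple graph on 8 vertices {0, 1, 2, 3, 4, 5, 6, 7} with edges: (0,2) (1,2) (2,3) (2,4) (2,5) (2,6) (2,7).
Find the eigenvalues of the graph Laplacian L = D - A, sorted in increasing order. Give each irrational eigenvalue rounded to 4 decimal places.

[0, 1, 1, 1, 1, 1, 1, 8]

Reading degrees in the order [0, 1, 2, 3, 4, 5, 6, 7] gives [1, 1, 7, 1, 1, 1, 1, 1]; set D = diag(1, 1, 7, 1, 1, 1, 1, 1) and form L = D - A. The multiplicity of 0 as a Laplacian eigenvalue equals the number of connected components. The single zero eigenvalue shows the graph is connected.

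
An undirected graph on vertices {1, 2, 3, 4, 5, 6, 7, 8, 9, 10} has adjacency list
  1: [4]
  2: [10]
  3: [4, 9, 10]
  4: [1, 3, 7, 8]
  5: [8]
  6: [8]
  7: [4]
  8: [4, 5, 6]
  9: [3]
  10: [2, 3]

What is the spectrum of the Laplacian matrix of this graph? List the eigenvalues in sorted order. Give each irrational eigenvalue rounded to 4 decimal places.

[0, 0.2100, 0.4862, 0.6872, 1, 1, 2.1532, 3.1369, 3.8639, 5.4627]

Reading degrees in the order [1, 2, 3, 4, 5, 6, 7, 8, 9, 10] gives [1, 1, 3, 4, 1, 1, 1, 3, 1, 2]; set D = diag(1, 1, 3, 4, 1, 1, 1, 3, 1, 2) and form L = D - A. L is symmetric positive semidefinite, so every eigenvalue is real and nonnegative. The single zero eigenvalue shows the graph is connected. By the matrix-tree theorem the graph has (1/10) * product of the nonzero eigenvalues = 1 spanning tree.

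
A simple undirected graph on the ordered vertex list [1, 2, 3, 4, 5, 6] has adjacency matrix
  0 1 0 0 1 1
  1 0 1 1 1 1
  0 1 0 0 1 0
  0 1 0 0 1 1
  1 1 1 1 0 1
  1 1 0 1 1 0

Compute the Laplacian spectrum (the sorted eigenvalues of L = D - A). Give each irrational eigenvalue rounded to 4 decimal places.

Each diagonal entry of L is the vertex degree and each off-diagonal entry is -1 where an edge is present, 0 otherwise; in the order [1, 2, 3, 4, 5, 6] the diagonal is [3, 5, 2, 3, 5, 4]. Diagonalising L (or applying a numerical eigensolver to the 6x6 matrix) gives the spectrum above. The single zero eigenvalue shows the graph is connected. There is one zero in the spectrum, matching the 1 component.

[0, 2, 3, 5, 6, 6]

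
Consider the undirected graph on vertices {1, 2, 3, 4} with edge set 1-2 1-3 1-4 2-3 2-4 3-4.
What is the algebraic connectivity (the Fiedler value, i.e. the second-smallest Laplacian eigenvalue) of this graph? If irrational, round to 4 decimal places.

4

Reading degrees in the order [1, 2, 3, 4] gives [3, 3, 3, 3]; set D = diag(3, 3, 3, 3) and form L = D - A. The sorted Laplacian eigenvalues are [0, 4, 4, 4]; the algebraic connectivity is the second entry, 4. There is one zero in the spectrum, matching the 1 component.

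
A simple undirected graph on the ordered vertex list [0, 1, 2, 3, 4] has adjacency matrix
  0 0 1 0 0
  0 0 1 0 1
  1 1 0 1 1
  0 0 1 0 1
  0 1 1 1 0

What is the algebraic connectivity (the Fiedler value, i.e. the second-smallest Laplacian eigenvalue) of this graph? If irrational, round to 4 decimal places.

Reading degrees in the order [0, 1, 2, 3, 4] gives [1, 2, 4, 2, 3]; set D = diag(1, 2, 4, 2, 3) and form L = D - A. The sorted Laplacian eigenvalues are [0, 1, 2, 4, 5]; the algebraic connectivity is the second entry, 1.

1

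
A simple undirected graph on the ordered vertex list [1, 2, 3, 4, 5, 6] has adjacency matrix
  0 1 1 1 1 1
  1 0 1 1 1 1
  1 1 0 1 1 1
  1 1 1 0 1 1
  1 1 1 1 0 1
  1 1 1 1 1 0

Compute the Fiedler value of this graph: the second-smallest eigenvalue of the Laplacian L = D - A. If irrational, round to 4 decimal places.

6

With the vertex order [1, 2, 3, 4, 5, 6], the degrees are [5, 5, 5, 5, 5, 5], giving D = diag(5, 5, 5, 5, 5, 5) and L = D - A. The sorted Laplacian eigenvalues are [0, 6, 6, 6, 6, 6]; the algebraic connectivity is the second entry, 6. The eigenvalues sum to 30, which equals trace(L) = 2|E|.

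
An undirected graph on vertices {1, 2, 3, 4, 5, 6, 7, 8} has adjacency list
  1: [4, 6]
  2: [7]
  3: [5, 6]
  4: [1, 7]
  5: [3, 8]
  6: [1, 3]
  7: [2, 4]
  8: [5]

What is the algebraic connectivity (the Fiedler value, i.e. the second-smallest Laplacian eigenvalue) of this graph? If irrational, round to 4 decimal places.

Reading degrees in the order [1, 2, 3, 4, 5, 6, 7, 8] gives [2, 1, 2, 2, 2, 2, 2, 1]; set D = diag(2, 1, 2, 2, 2, 2, 2, 1) and form L = D - A. The sorted Laplacian eigenvalues are [0, 0.1522, 0.5858, 1.2346, 2, 2.7654, 3.4142, 3.8478]; the algebraic connectivity is the second entry, 0.1522.

0.1522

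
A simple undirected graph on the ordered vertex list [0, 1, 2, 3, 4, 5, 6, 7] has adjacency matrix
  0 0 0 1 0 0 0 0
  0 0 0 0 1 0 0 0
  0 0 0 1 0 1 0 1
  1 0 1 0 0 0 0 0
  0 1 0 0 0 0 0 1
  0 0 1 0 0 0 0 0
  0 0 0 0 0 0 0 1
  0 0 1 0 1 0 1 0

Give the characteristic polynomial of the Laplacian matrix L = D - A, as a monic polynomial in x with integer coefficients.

x^8 - 14x^7 + 76x^6 - 204x^5 + 286x^4 - 204x^3 + 68x^2 - 8x

With the vertex order [0, 1, 2, 3, 4, 5, 6, 7], the degrees are [1, 1, 3, 2, 2, 1, 1, 3], giving D = diag(1, 1, 3, 2, 2, 1, 1, 3) and L = D - A. Computing det(xI - L) by cofactor expansion (or equivalently via sum-over-permutations) gives x^8 - 14x^7 + 76x^6 - 204x^5 + 286x^4 - 204x^3 + 68x^2 - 8x. The constant term is 0 because L is singular (the all-ones vector lies in its kernel).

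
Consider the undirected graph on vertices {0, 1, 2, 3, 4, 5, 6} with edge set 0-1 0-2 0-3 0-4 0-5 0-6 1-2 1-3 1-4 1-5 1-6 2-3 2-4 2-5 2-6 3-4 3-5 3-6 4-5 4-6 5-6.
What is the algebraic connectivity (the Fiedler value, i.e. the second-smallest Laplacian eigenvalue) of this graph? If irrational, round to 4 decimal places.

7

Reading degrees in the order [0, 1, 2, 3, 4, 5, 6] gives [6, 6, 6, 6, 6, 6, 6]; set D = diag(6, 6, 6, 6, 6, 6, 6) and form L = D - A. Computing the eigenvalues of L and sorting gives [0, 7, 7, 7, 7, 7, 7]. The Fiedler value lambda_2 = 7 is strictly positive, so the graph is connected. The eigenvalues sum to 42, which equals trace(L) = 2|E|.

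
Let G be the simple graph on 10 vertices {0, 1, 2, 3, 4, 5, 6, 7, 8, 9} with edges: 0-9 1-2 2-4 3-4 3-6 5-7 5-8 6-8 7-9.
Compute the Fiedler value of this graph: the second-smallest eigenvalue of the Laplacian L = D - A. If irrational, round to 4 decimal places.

0.0979

Each diagonal entry of L is the vertex degree and each off-diagonal entry is -1 where an edge is present, 0 otherwise; in the order [0, 1, 2, 3, 4, 5, 6, 7, 8, 9] the diagonal is [1, 1, 2, 2, 2, 2, 2, 2, 2, 2]. The smallest Laplacian eigenvalue is always 0. The next one, lambda_2 = 0.0979, measures how hard the graph is to disconnect: larger values mean better connectivity. By the matrix-tree theorem the graph has (1/10) * product of the nonzero eigenvalues = 1 spanning tree.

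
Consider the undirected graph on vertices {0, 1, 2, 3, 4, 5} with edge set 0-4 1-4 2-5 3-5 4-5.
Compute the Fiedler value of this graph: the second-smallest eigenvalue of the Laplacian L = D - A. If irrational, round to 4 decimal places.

0.4384

Reading degrees in the order [0, 1, 2, 3, 4, 5] gives [1, 1, 1, 1, 3, 3]; set D = diag(1, 1, 1, 1, 3, 3) and form L = D - A. Computing the eigenvalues of L and sorting gives [0, 0.4384, 1, 1, 3, 4.5616]. The Fiedler value lambda_2 = 0.4384 is strictly positive, so the graph is connected. The eigenvalues sum to 10, which equals trace(L) = 2|E|.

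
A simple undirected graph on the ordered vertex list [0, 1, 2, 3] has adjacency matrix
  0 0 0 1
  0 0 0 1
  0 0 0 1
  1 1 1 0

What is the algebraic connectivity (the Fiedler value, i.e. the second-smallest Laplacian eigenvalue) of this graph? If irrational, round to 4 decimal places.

With the vertex order [0, 1, 2, 3], the degrees are [1, 1, 1, 3], giving D = diag(1, 1, 1, 3) and L = D - A. Computing the eigenvalues of L and sorting gives [0, 1, 1, 4]. The Fiedler value lambda_2 = 1 is strictly positive, so the graph is connected. There is one zero in the spectrum, matching the 1 component.

1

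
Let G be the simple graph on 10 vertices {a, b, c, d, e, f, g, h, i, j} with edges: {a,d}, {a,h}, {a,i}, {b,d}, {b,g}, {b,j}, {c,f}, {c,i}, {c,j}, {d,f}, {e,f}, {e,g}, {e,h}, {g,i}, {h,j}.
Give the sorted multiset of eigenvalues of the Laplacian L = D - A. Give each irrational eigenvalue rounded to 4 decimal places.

[0, 2, 2, 2, 2, 2, 5, 5, 5, 5]

Each diagonal entry of L is the vertex degree and each off-diagonal entry is -1 where an edge is present, 0 otherwise; in the order [a, b, c, d, e, f, g, h, i, j] the diagonal is [3, 3, 3, 3, 3, 3, 3, 3, 3, 3]. L is symmetric positive semidefinite, so every eigenvalue is real and nonnegative. There is one zero in the spectrum, matching the 1 component.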